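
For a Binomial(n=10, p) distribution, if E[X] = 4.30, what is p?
p = 0.43

For a Binomial(n, p) distribution:
E[X] = n × p

Given n = 10 and E[X] = 4.30:
4.30 = 10 × p
p = 4.30 / 10 = 0.43

Verification: Binomial(10, 0.43) has E[X] = 4.30 ✓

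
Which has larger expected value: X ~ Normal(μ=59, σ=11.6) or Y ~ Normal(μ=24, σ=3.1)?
X has larger mean (59.0000 > 24.0000)

Compute the expected value for each distribution:

X ~ Normal(μ=59, σ=11.6):
E[X] = 59.0000

Y ~ Normal(μ=24, σ=3.1):
E[Y] = 24.0000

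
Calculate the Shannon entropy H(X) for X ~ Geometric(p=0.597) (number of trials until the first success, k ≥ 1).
1.1293 nats

We have X ~ Geometric(p=0.597) (number of trials until the first success, k ≥ 1).

The Shannon entropy measures the uncertainty or information content of the distribution.

For a Geometric distribution with p=0.597 (number of trials until the first success, k ≥ 1):
H(X) = 1.1293 nats

(In bits, this would be 1.6293 bits.)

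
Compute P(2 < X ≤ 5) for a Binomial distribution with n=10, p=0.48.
0.600963

We have X ~ Binomial(n=10, p=0.48).

To find P(2 < X ≤ 5), we use:
P(2 < X ≤ 5) = P(X ≤ 5) - P(X ≤ 2)
                 = F(5) - F(2)
                 = 0.671180 - 0.070216
                 = 0.600963

So there's approximately a 60.1% chance that X falls in this range.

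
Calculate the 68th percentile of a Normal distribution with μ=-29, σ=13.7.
-22.5925

We have X ~ Normal(μ=-29, σ=13.7).

We want to find x such that P(X ≤ x) = 0.68.

This is the 68th percentile, which means 68% of values fall below this point.

Using the inverse CDF (quantile function):
x = F⁻¹(0.68) = -22.5925

Verification: P(X ≤ -22.5925) = 0.68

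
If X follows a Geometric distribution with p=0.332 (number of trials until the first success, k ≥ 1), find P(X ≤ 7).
0.940648

We have X ~ Geometric(p=0.332) (number of trials until the first success, k ≥ 1).

The CDF gives us P(X ≤ k).

Using the CDF:
P(X ≤ 7) = 0.940648

This means there's approximately a 94.1% chance that X is at most 7.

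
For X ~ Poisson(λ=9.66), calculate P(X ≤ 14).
0.933053

We have X ~ Poisson(λ=9.66).

The CDF gives us P(X ≤ k).

Using the CDF:
P(X ≤ 14) = 0.933053

This means there's approximately a 93.3% chance that X is at most 14.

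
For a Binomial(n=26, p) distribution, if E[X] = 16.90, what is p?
p = 0.65

For a Binomial(n, p) distribution:
E[X] = n × p

Given n = 26 and E[X] = 16.90:
16.90 = 26 × p
p = 16.90 / 26 = 0.65

Verification: Binomial(26, 0.65) has E[X] = 16.90 ✓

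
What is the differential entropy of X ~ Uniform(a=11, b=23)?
2.4849 nats

We have X ~ Uniform(a=11, b=23).

The differential entropy measures the uncertainty or information content of the distribution.

For a Uniform distribution with a=11, b=23:
h(X) = 2.4849 nats

(In bits, this would be 3.5850 bits.)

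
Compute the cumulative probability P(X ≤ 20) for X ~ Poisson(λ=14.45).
0.937949

We have X ~ Poisson(λ=14.45).

The CDF gives us P(X ≤ k).

Using the CDF:
P(X ≤ 20) = 0.937949

This means there's approximately a 93.8% chance that X is at most 20.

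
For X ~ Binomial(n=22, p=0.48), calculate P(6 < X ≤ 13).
0.855489

We have X ~ Binomial(n=22, p=0.48).

To find P(6 < X ≤ 13), we use:
P(6 < X ≤ 13) = P(X ≤ 13) - P(X ≤ 6)
                 = F(13) - F(6)
                 = 0.895350 - 0.039861
                 = 0.855489

So there's approximately a 85.5% chance that X falls in this range.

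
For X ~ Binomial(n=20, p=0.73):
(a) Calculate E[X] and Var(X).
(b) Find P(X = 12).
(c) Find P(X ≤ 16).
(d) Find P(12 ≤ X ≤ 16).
(a) E[X] = 14.6000, Var(X) = 3.9420
(b) P(X = 12) = 0.081480
(c) P(X ≤ 16) = 0.829952
(d) P(12 ≤ X ≤ 16) = 0.765978

We have X ~ Binomial(n=20, p=0.73).

(a) Moments:
E[X] = 14.6000
Var(X) = 3.9420
σ = √Var(X) = 1.9854

(b) Point probability using PMF:
P(X = 12) = 0.081480

(c) Cumulative probability using CDF:
P(X ≤ 16) = F(16) = 0.829952

(d) Range probability:
P(12 ≤ X ≤ 16) = P(X ≤ 16) - P(X ≤ 11)
                   = F(16) - F(11)
                   = 0.829952 - 0.063974
                   = 0.765978

This means approximately 76.6% of outcomes fall in the interval [12, 16].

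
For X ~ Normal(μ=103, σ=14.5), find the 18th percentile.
89.7272

We have X ~ Normal(μ=103, σ=14.5).

We want to find x such that P(X ≤ x) = 0.18.

This is the 18th percentile, which means 18% of values fall below this point.

Using the inverse CDF (quantile function):
x = F⁻¹(0.18) = 89.7272

Verification: P(X ≤ 89.7272) = 0.18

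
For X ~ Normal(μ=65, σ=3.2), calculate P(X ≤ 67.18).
0.752143

We have X ~ Normal(μ=65, σ=3.2).

The CDF gives us P(X ≤ k).

Using the CDF:
P(X ≤ 67.18) = 0.752143

This means there's approximately a 75.2% chance that X is at most 67.18.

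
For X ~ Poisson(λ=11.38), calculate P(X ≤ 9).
0.300732

We have X ~ Poisson(λ=11.38).

The CDF gives us P(X ≤ k).

Using the CDF:
P(X ≤ 9) = 0.300732

This means there's approximately a 30.1% chance that X is at most 9.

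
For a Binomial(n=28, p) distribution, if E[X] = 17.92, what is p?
p = 0.64

For a Binomial(n, p) distribution:
E[X] = n × p

Given n = 28 and E[X] = 17.92:
17.92 = 28 × p
p = 17.92 / 28 = 0.64

Verification: Binomial(28, 0.64) has E[X] = 17.92 ✓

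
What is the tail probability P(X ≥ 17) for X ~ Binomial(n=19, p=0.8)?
0.236889

We have X ~ Binomial(n=19, p=0.8).

For discrete distributions, P(X ≥ 17) = 1 - P(X ≤ 16).

P(X ≤ 16) = 0.763111
P(X ≥ 17) = 1 - 0.763111 = 0.236889

So there's approximately a 23.7% chance that X is at least 17.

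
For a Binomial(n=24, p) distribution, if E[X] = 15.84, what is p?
p = 0.66

For a Binomial(n, p) distribution:
E[X] = n × p

Given n = 24 and E[X] = 15.84:
15.84 = 24 × p
p = 15.84 / 24 = 0.66

Verification: Binomial(24, 0.66) has E[X] = 15.84 ✓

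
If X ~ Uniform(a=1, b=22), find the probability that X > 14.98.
0.334286

We have X ~ Uniform(a=1, b=22).

P(X > 14.98) = 1 - P(X ≤ 14.98)
                = 1 - F(14.98)
                = 1 - 0.665714
                = 0.334286

So there's approximately a 33.4% chance that X exceeds 14.98.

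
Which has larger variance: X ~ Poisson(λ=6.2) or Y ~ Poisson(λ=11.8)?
Y has larger variance (11.8000 > 6.2000)

Compute the variance for each distribution:

X ~ Poisson(λ=6.2):
Var(X) = 6.2000

Y ~ Poisson(λ=11.8):
Var(Y) = 11.8000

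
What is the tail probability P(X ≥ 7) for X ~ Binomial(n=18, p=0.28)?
0.217120

We have X ~ Binomial(n=18, p=0.28).

For discrete distributions, P(X ≥ 7) = 1 - P(X ≤ 6).

P(X ≤ 6) = 0.782880
P(X ≥ 7) = 1 - 0.782880 = 0.217120

So there's approximately a 21.7% chance that X is at least 7.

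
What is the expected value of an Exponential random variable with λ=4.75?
0.2105

We have X ~ Exponential(λ=4.75).

For an Exponential distribution with λ=4.75:
E[X] = 0.2105

This is the expected (average) value of X.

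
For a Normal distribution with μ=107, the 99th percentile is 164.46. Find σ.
σ = 24.6997

For X ~ Normal(μ, σ), the p-th percentile satisfies x = μ + z_p × σ,
where z_p = Φ⁻¹(p) is the standard normal quantile.

Step 1: z_{0.99} = Φ⁻¹(0.99) = 2.3263

Step 2: Solve for σ:
164.46 = 107 + 2.3263 × σ
σ = (164.46 - 107) / 2.3263
σ = 57.46 / 2.3263
σ = 24.6997

Verification: μ + z × σ = 107 + 2.3263 × 24.6997 = 164.46 ✓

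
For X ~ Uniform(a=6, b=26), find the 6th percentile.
7.2000

We have X ~ Uniform(a=6, b=26).

We want to find x such that P(X ≤ x) = 0.06.

This is the 6th percentile, which means 6% of values fall below this point.

Using the inverse CDF (quantile function):
x = F⁻¹(0.06) = 7.2000

Verification: P(X ≤ 7.2000) = 0.06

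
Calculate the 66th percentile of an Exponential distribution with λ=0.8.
1.3485

We have X ~ Exponential(λ=0.8).

We want to find x such that P(X ≤ x) = 0.66.

This is the 66th percentile, which means 66% of values fall below this point.

Using the inverse CDF (quantile function):
x = F⁻¹(0.66) = 1.3485

Verification: P(X ≤ 1.3485) = 0.66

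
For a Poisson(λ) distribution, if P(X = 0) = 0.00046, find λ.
λ = 7.6843

For a Poisson(λ) distribution, the PMF at 0 is:
P(X = 0) = λ^0 e^(-λ) / 0! = e^(-λ)

Given P(X = 0) = 0.00046:
e^(-λ) = 0.00046
-λ = ln(0.00046)
λ = -ln(0.00046) = 7.6843

Verification: e^(-7.6843) = 0.00046 ✓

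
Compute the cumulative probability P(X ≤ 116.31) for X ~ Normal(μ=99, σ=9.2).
0.970050

We have X ~ Normal(μ=99, σ=9.2).

The CDF gives us P(X ≤ k).

Using the CDF:
P(X ≤ 116.31) = 0.970050

This means there's approximately a 97.0% chance that X is at most 116.31.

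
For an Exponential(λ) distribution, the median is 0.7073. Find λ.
λ = 0.9800

For X ~ Exponential(λ), the CDF is F(x) = 1 - e^(-λx).
The median m satisfies F(m) = 0.5:
1 - e^(-λm) = 0.5
e^(-λm) = 0.5
λm = ln(2)
m = ln(2) / λ

Given m = 0.7073:
λ = ln(2) / 0.7073 = 0.693147 / 0.7073 = 0.9800

Verification: ln(2) / 0.9800 = 0.7073 ✓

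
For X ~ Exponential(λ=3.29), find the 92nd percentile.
0.7677

We have X ~ Exponential(λ=3.29).

We want to find x such that P(X ≤ x) = 0.92.

This is the 92nd percentile, which means 92% of values fall below this point.

Using the inverse CDF (quantile function):
x = F⁻¹(0.92) = 0.7677

Verification: P(X ≤ 0.7677) = 0.92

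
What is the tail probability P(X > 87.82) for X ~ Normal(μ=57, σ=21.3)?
0.073956

We have X ~ Normal(μ=57, σ=21.3).

P(X > 87.82) = 1 - P(X ≤ 87.82)
                = 1 - F(87.82)
                = 1 - 0.926044
                = 0.073956

So there's approximately a 7.4% chance that X exceeds 87.82.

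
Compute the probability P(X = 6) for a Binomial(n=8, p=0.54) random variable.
0.146905

We have X ~ Binomial(n=8, p=0.54).

For a Binomial distribution, the PMF gives us the probability of each outcome.

Using the PMF formula:
P(X = 6) = 0.146905

Rounded to 4 decimal places: 0.1469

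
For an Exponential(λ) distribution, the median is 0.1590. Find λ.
λ = 4.3594

For X ~ Exponential(λ), the CDF is F(x) = 1 - e^(-λx).
The median m satisfies F(m) = 0.5:
1 - e^(-λm) = 0.5
e^(-λm) = 0.5
λm = ln(2)
m = ln(2) / λ

Given m = 0.1590:
λ = ln(2) / 0.1590 = 0.693147 / 0.1590 = 4.3594

Verification: ln(2) / 4.3594 = 0.1590 ✓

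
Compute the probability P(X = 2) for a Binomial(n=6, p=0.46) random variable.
0.269887

We have X ~ Binomial(n=6, p=0.46).

For a Binomial distribution, the PMF gives us the probability of each outcome.

Using the PMF formula:
P(X = 2) = 0.269887

Rounded to 4 decimal places: 0.2699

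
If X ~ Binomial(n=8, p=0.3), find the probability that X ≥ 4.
0.194104

We have X ~ Binomial(n=8, p=0.3).

For discrete distributions, P(X ≥ 4) = 1 - P(X ≤ 3).

P(X ≤ 3) = 0.805896
P(X ≥ 4) = 1 - 0.805896 = 0.194104

So there's approximately a 19.4% chance that X is at least 4.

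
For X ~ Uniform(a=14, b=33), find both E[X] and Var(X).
E[X] = 23.5000, Var(X) = 30.0833

We have X ~ Uniform(a=14, b=33).

For a Uniform distribution with a=14, b=33:

Expected value:
E[X] = 23.5000

Variance:
Var(X) = 30.0833

Standard deviation:
σ = √Var(X) = 5.4848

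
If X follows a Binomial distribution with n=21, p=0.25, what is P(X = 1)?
0.016649

We have X ~ Binomial(n=21, p=0.25).

For a Binomial distribution, the PMF gives us the probability of each outcome.

Using the PMF formula:
P(X = 1) = 0.016649

Rounded to 4 decimal places: 0.0166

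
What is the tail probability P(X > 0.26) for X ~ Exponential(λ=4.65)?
0.298496

We have X ~ Exponential(λ=4.65).

P(X > 0.26) = 1 - P(X ≤ 0.26)
                = 1 - F(0.26)
                = 1 - 0.701504
                = 0.298496

So there's approximately a 29.8% chance that X exceeds 0.26.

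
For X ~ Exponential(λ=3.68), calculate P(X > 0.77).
0.058801

We have X ~ Exponential(λ=3.68).

P(X > 0.77) = 1 - P(X ≤ 0.77)
                = 1 - F(0.77)
                = 1 - 0.941199
                = 0.058801

So there's approximately a 5.9% chance that X exceeds 0.77.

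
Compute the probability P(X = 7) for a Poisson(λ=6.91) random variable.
0.148916

We have X ~ Poisson(λ=6.91).

For a Poisson distribution, the PMF gives us the probability of each outcome.

Using the PMF formula:
P(X = 7) = 0.148916

Rounded to 4 decimal places: 0.1489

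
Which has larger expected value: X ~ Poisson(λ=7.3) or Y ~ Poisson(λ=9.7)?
Y has larger mean (9.7000 > 7.3000)

Compute the expected value for each distribution:

X ~ Poisson(λ=7.3):
E[X] = 7.3000

Y ~ Poisson(λ=9.7):
E[Y] = 9.7000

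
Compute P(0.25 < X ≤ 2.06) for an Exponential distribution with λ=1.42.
0.647519

We have X ~ Exponential(λ=1.42).

To find P(0.25 < X ≤ 2.06), we use:
P(0.25 < X ≤ 2.06) = P(X ≤ 2.06) - P(X ≤ 0.25)
                 = F(2.06) - F(0.25)
                 = 0.946346 - 0.298827
                 = 0.647519

So there's approximately a 64.8% chance that X falls in this range.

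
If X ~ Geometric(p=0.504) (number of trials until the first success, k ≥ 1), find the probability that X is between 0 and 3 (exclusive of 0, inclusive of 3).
0.877976

We have X ~ Geometric(p=0.504) (number of trials until the first success, k ≥ 1).

To find P(0 < X ≤ 3), we use:
P(0 < X ≤ 3) = P(X ≤ 3) - P(X ≤ 0)
                 = F(3) - F(0)
                 = 0.877976 - 0.000000
                 = 0.877976

So there's approximately a 87.8% chance that X falls in this range.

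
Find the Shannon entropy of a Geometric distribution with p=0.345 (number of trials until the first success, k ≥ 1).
1.8675 nats

We have X ~ Geometric(p=0.345) (number of trials until the first success, k ≥ 1).

The Shannon entropy measures the uncertainty or information content of the distribution.

For a Geometric distribution with p=0.345 (number of trials until the first success, k ≥ 1):
H(X) = 1.8675 nats

(In bits, this would be 2.6943 bits.)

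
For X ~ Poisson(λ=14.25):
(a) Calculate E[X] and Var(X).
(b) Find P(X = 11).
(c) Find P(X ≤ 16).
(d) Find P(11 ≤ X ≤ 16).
(a) E[X] = 14.2500, Var(X) = 14.2500
(b) P(X = 11) = 0.079820
(c) P(X ≤ 16) = 0.733906
(d) P(11 ≤ X ≤ 16) = 0.574209

We have X ~ Poisson(λ=14.25).

(a) Moments:
E[X] = 14.2500
Var(X) = 14.2500
σ = √Var(X) = 3.7749

(b) Point probability using PMF:
P(X = 11) = 0.079820

(c) Cumulative probability using CDF:
P(X ≤ 16) = F(16) = 0.733906

(d) Range probability:
P(11 ≤ X ≤ 16) = P(X ≤ 16) - P(X ≤ 10)
                   = F(16) - F(10)
                   = 0.733906 - 0.159697
                   = 0.574209

This means approximately 57.4% of outcomes fall in the interval [11, 16].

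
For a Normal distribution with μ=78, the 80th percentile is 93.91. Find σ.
σ = 18.9040

For X ~ Normal(μ, σ), the p-th percentile satisfies x = μ + z_p × σ,
where z_p = Φ⁻¹(p) is the standard normal quantile.

Step 1: z_{0.8} = Φ⁻¹(0.8) = 0.8416

Step 2: Solve for σ:
93.91 = 78 + 0.8416 × σ
σ = (93.91 - 78) / 0.8416
σ = 15.91 / 0.8416
σ = 18.9040

Verification: μ + z × σ = 78 + 0.8416 × 18.9040 = 93.91 ✓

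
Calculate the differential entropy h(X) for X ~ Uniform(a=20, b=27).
1.9459 nats

We have X ~ Uniform(a=20, b=27).

The differential entropy measures the uncertainty or information content of the distribution.

For a Uniform distribution with a=20, b=27:
h(X) = 1.9459 nats

(In bits, this would be 2.8074 bits.)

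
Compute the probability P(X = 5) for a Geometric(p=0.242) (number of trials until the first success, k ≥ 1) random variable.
0.079890

We have X ~ Geometric(p=0.242) (number of trials until the first success, k ≥ 1).

For a Geometric distribution, the PMF gives us the probability of each outcome.

Using the PMF formula:
P(X = 5) = 0.079890

Rounded to 4 decimal places: 0.0799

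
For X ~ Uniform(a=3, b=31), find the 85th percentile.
26.8000

We have X ~ Uniform(a=3, b=31).

We want to find x such that P(X ≤ x) = 0.85.

This is the 85th percentile, which means 85% of values fall below this point.

Using the inverse CDF (quantile function):
x = F⁻¹(0.85) = 26.8000

Verification: P(X ≤ 26.8000) = 0.85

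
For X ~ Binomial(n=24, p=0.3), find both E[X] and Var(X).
E[X] = 7.2000, Var(X) = 5.0400

We have X ~ Binomial(n=24, p=0.3).

For a Binomial distribution with n=24, p=0.3:

Expected value:
E[X] = 7.2000

Variance:
Var(X) = 5.0400

Standard deviation:
σ = √Var(X) = 2.2450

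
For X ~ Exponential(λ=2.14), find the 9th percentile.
0.0441

We have X ~ Exponential(λ=2.14).

We want to find x such that P(X ≤ x) = 0.09.

This is the 9th percentile, which means 9% of values fall below this point.

Using the inverse CDF (quantile function):
x = F⁻¹(0.09) = 0.0441

Verification: P(X ≤ 0.0441) = 0.09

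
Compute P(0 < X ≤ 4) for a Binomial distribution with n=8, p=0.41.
0.795779

We have X ~ Binomial(n=8, p=0.41).

To find P(0 < X ≤ 4), we use:
P(0 < X ≤ 4) = P(X ≤ 4) - P(X ≤ 0)
                 = F(4) - F(0)
                 = 0.810462 - 0.014683
                 = 0.795779

So there's approximately a 79.6% chance that X falls in this range.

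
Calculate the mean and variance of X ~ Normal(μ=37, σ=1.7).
E[X] = 37.0000, Var(X) = 2.8900

We have X ~ Normal(μ=37, σ=1.7).

For a Normal distribution with μ=37, σ=1.7:

Expected value:
E[X] = 37.0000

Variance:
Var(X) = 2.8900

Standard deviation:
σ = √Var(X) = 1.7000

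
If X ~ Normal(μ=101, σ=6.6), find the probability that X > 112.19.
0.044995

We have X ~ Normal(μ=101, σ=6.6).

P(X > 112.19) = 1 - P(X ≤ 112.19)
                = 1 - F(112.19)
                = 1 - 0.955005
                = 0.044995

So there's approximately a 4.5% chance that X exceeds 112.19.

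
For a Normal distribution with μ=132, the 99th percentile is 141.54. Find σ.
σ = 4.1008

For X ~ Normal(μ, σ), the p-th percentile satisfies x = μ + z_p × σ,
where z_p = Φ⁻¹(p) is the standard normal quantile.

Step 1: z_{0.99} = Φ⁻¹(0.99) = 2.3263

Step 2: Solve for σ:
141.54 = 132 + 2.3263 × σ
σ = (141.54 - 132) / 2.3263
σ = 9.54 / 2.3263
σ = 4.1008

Verification: μ + z × σ = 132 + 2.3263 × 4.1008 = 141.54 ✓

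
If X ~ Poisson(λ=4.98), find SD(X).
2.2316

We have X ~ Poisson(λ=4.98).

For a Poisson distribution with λ=4.98:
σ = √Var(X) = 2.2316

The standard deviation is the square root of the variance.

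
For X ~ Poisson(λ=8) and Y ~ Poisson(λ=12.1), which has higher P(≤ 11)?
X has higher probability (P(X ≤ 11) = 0.8881 > P(Y ≤ 11) = 0.4502)

Compute P(≤ 11) for each distribution:

X ~ Poisson(λ=8):
P(X ≤ 11) = 0.8881

Y ~ Poisson(λ=12.1):
P(Y ≤ 11) = 0.4502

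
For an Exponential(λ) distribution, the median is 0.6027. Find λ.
λ = 1.1501

For X ~ Exponential(λ), the CDF is F(x) = 1 - e^(-λx).
The median m satisfies F(m) = 0.5:
1 - e^(-λm) = 0.5
e^(-λm) = 0.5
λm = ln(2)
m = ln(2) / λ

Given m = 0.6027:
λ = ln(2) / 0.6027 = 0.693147 / 0.6027 = 1.1501

Verification: ln(2) / 1.1501 = 0.6027 ✓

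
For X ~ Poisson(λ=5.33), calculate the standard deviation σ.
2.3087

We have X ~ Poisson(λ=5.33).

For a Poisson distribution with λ=5.33:
σ = √Var(X) = 2.3087

The standard deviation is the square root of the variance.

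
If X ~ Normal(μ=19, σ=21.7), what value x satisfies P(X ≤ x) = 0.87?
43.4427

We have X ~ Normal(μ=19, σ=21.7).

We want to find x such that P(X ≤ x) = 0.87.

This is the 87th percentile, which means 87% of values fall below this point.

Using the inverse CDF (quantile function):
x = F⁻¹(0.87) = 43.4427

Verification: P(X ≤ 43.4427) = 0.87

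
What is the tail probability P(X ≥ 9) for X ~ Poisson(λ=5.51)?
0.106494

We have X ~ Poisson(λ=5.51).

For discrete distributions, P(X ≥ 9) = 1 - P(X ≤ 8).

P(X ≤ 8) = 0.893506
P(X ≥ 9) = 1 - 0.893506 = 0.106494

So there's approximately a 10.6% chance that X is at least 9.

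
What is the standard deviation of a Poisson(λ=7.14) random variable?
2.6721

We have X ~ Poisson(λ=7.14).

For a Poisson distribution with λ=7.14:
σ = √Var(X) = 2.6721

The standard deviation is the square root of the variance.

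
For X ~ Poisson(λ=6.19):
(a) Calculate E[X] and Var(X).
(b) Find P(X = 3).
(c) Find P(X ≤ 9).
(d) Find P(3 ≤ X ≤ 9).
(a) E[X] = 6.1900, Var(X) = 6.1900
(b) P(X = 3) = 0.081029
(c) P(X ≤ 9) = 0.902376
(d) P(3 ≤ X ≤ 9) = 0.848367

We have X ~ Poisson(λ=6.19).

(a) Moments:
E[X] = 6.1900
Var(X) = 6.1900
σ = √Var(X) = 2.4880

(b) Point probability using PMF:
P(X = 3) = 0.081029

(c) Cumulative probability using CDF:
P(X ≤ 9) = F(9) = 0.902376

(d) Range probability:
P(3 ≤ X ≤ 9) = P(X ≤ 9) - P(X ≤ 2)
                   = F(9) - F(2)
                   = 0.902376 - 0.054009
                   = 0.848367

This means approximately 84.8% of outcomes fall in the interval [3, 9].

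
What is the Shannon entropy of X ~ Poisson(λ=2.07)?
1.7245 nats

We have X ~ Poisson(λ=2.07).

The Shannon entropy measures the uncertainty or information content of the distribution.

For a Poisson distribution with λ=2.07:
H(X) = 1.7245 nats

(In bits, this would be 2.4879 bits.)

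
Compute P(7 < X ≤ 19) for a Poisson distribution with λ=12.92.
0.903143

We have X ~ Poisson(λ=12.92).

To find P(7 < X ≤ 19), we use:
P(7 < X ≤ 19) = P(X ≤ 19) - P(X ≤ 7)
                 = F(19) - F(7)
                 = 0.959465 - 0.056322
                 = 0.903143

So there's approximately a 90.3% chance that X falls in this range.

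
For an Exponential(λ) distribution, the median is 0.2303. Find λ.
λ = 3.0098

For X ~ Exponential(λ), the CDF is F(x) = 1 - e^(-λx).
The median m satisfies F(m) = 0.5:
1 - e^(-λm) = 0.5
e^(-λm) = 0.5
λm = ln(2)
m = ln(2) / λ

Given m = 0.2303:
λ = ln(2) / 0.2303 = 0.693147 / 0.2303 = 3.0098

Verification: ln(2) / 3.0098 = 0.2303 ✓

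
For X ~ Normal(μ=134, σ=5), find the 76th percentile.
137.5315

We have X ~ Normal(μ=134, σ=5).

We want to find x such that P(X ≤ x) = 0.76.

This is the 76th percentile, which means 76% of values fall below this point.

Using the inverse CDF (quantile function):
x = F⁻¹(0.76) = 137.5315

Verification: P(X ≤ 137.5315) = 0.76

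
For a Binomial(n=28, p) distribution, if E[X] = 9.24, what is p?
p = 0.33

For a Binomial(n, p) distribution:
E[X] = n × p

Given n = 28 and E[X] = 9.24:
9.24 = 28 × p
p = 9.24 / 28 = 0.33

Verification: Binomial(28, 0.33) has E[X] = 9.24 ✓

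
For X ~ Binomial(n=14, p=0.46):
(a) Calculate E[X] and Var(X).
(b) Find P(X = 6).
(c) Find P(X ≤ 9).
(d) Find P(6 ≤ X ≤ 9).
(a) E[X] = 6.4400, Var(X) = 3.4776
(b) P(X = 6) = 0.205709
(c) P(X ≤ 9) = 0.949996
(d) P(6 ≤ X ≤ 9) = 0.640020

We have X ~ Binomial(n=14, p=0.46).

(a) Moments:
E[X] = 6.4400
Var(X) = 3.4776
σ = √Var(X) = 1.8648

(b) Point probability using PMF:
P(X = 6) = 0.205709

(c) Cumulative probability using CDF:
P(X ≤ 9) = F(9) = 0.949996

(d) Range probability:
P(6 ≤ X ≤ 9) = P(X ≤ 9) - P(X ≤ 5)
                   = F(9) - F(5)
                   = 0.949996 - 0.309976
                   = 0.640020

This means approximately 64.0% of outcomes fall in the interval [6, 9].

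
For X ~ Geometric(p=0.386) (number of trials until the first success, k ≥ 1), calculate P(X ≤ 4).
0.857874

We have X ~ Geometric(p=0.386) (number of trials until the first success, k ≥ 1).

The CDF gives us P(X ≤ k).

Using the CDF:
P(X ≤ 4) = 0.857874

This means there's approximately a 85.8% chance that X is at most 4.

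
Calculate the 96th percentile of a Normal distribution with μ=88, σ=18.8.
120.9129

We have X ~ Normal(μ=88, σ=18.8).

We want to find x such that P(X ≤ x) = 0.96.

This is the 96th percentile, which means 96% of values fall below this point.

Using the inverse CDF (quantile function):
x = F⁻¹(0.96) = 120.9129

Verification: P(X ≤ 120.9129) = 0.96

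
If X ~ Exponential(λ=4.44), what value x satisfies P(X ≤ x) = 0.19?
0.0475

We have X ~ Exponential(λ=4.44).

We want to find x such that P(X ≤ x) = 0.19.

This is the 19th percentile, which means 19% of values fall below this point.

Using the inverse CDF (quantile function):
x = F⁻¹(0.19) = 0.0475

Verification: P(X ≤ 0.0475) = 0.19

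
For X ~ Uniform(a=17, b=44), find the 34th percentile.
26.1800

We have X ~ Uniform(a=17, b=44).

We want to find x such that P(X ≤ x) = 0.34.

This is the 34th percentile, which means 34% of values fall below this point.

Using the inverse CDF (quantile function):
x = F⁻¹(0.34) = 26.1800

Verification: P(X ≤ 26.1800) = 0.34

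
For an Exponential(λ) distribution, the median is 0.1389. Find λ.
λ = 4.9903

For X ~ Exponential(λ), the CDF is F(x) = 1 - e^(-λx).
The median m satisfies F(m) = 0.5:
1 - e^(-λm) = 0.5
e^(-λm) = 0.5
λm = ln(2)
m = ln(2) / λ

Given m = 0.1389:
λ = ln(2) / 0.1389 = 0.693147 / 0.1389 = 4.9903

Verification: ln(2) / 4.9903 = 0.1389 ✓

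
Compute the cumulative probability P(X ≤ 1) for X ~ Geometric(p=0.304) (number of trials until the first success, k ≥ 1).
0.304000

We have X ~ Geometric(p=0.304) (number of trials until the first success, k ≥ 1).

The CDF gives us P(X ≤ k).

Using the CDF:
P(X ≤ 1) = 0.304000

This means there's approximately a 30.4% chance that X is at most 1.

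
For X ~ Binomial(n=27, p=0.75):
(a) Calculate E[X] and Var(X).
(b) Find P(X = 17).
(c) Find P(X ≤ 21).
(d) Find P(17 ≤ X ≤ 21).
(a) E[X] = 20.2500, Var(X) = 5.0625
(b) P(X = 17) = 0.060477
(c) P(X ≤ 21) = 0.701052
(d) P(17 ≤ X ≤ 21) = 0.648275

We have X ~ Binomial(n=27, p=0.75).

(a) Moments:
E[X] = 20.2500
Var(X) = 5.0625
σ = √Var(X) = 2.2500

(b) Point probability using PMF:
P(X = 17) = 0.060477

(c) Cumulative probability using CDF:
P(X ≤ 21) = F(21) = 0.701052

(d) Range probability:
P(17 ≤ X ≤ 21) = P(X ≤ 21) - P(X ≤ 16)
                   = F(21) - F(16)
                   = 0.701052 - 0.052777
                   = 0.648275

This means approximately 64.8% of outcomes fall in the interval [17, 21].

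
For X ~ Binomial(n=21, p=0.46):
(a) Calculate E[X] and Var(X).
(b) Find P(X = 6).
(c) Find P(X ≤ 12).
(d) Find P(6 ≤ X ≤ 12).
(a) E[X] = 9.6600, Var(X) = 5.2164
(b) P(X = 6) = 0.049770
(c) P(X ≤ 12) = 0.893023
(d) P(6 ≤ X ≤ 12) = 0.861164

We have X ~ Binomial(n=21, p=0.46).

(a) Moments:
E[X] = 9.6600
Var(X) = 5.2164
σ = √Var(X) = 2.2839

(b) Point probability using PMF:
P(X = 6) = 0.049770

(c) Cumulative probability using CDF:
P(X ≤ 12) = F(12) = 0.893023

(d) Range probability:
P(6 ≤ X ≤ 12) = P(X ≤ 12) - P(X ≤ 5)
                   = F(12) - F(5)
                   = 0.893023 - 0.031859
                   = 0.861164

This means approximately 86.1% of outcomes fall in the interval [6, 12].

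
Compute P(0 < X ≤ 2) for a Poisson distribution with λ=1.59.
0.582014

We have X ~ Poisson(λ=1.59).

To find P(0 < X ≤ 2), we use:
P(0 < X ≤ 2) = P(X ≤ 2) - P(X ≤ 0)
                 = F(2) - F(0)
                 = 0.785940 - 0.203926
                 = 0.582014

So there's approximately a 58.2% chance that X falls in this range.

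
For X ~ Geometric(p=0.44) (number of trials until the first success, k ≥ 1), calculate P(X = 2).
0.246400

We have X ~ Geometric(p=0.44) (number of trials until the first success, k ≥ 1).

For a Geometric distribution, the PMF gives us the probability of each outcome.

Using the PMF formula:
P(X = 2) = 0.246400

Rounded to 4 decimal places: 0.2464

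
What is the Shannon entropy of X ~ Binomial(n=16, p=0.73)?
1.9857 nats

We have X ~ Binomial(n=16, p=0.73).

The Shannon entropy measures the uncertainty or information content of the distribution.

For a Binomial distribution with n=16, p=0.73:
H(X) = 1.9857 nats

(In bits, this would be 2.8648 bits.)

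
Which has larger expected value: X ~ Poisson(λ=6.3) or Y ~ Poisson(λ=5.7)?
X has larger mean (6.3000 > 5.7000)

Compute the expected value for each distribution:

X ~ Poisson(λ=6.3):
E[X] = 6.3000

Y ~ Poisson(λ=5.7):
E[Y] = 5.7000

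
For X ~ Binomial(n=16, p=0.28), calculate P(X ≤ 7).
0.948612

We have X ~ Binomial(n=16, p=0.28).

The CDF gives us P(X ≤ k).

Using the CDF:
P(X ≤ 7) = 0.948612

This means there's approximately a 94.9% chance that X is at most 7.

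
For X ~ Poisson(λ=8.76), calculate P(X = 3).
0.017577

We have X ~ Poisson(λ=8.76).

For a Poisson distribution, the PMF gives us the probability of each outcome.

Using the PMF formula:
P(X = 3) = 0.017577

Rounded to 4 decimal places: 0.0176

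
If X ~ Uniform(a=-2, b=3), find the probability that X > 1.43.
0.314000

We have X ~ Uniform(a=-2, b=3).

P(X > 1.43) = 1 - P(X ≤ 1.43)
                = 1 - F(1.43)
                = 1 - 0.686000
                = 0.314000

So there's approximately a 31.4% chance that X exceeds 1.43.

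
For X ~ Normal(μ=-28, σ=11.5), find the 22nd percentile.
-36.8802

We have X ~ Normal(μ=-28, σ=11.5).

We want to find x such that P(X ≤ x) = 0.22.

This is the 22nd percentile, which means 22% of values fall below this point.

Using the inverse CDF (quantile function):
x = F⁻¹(0.22) = -36.8802

Verification: P(X ≤ -36.8802) = 0.22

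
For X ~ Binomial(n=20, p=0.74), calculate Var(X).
3.8480

We have X ~ Binomial(n=20, p=0.74).

For a Binomial distribution with n=20, p=0.74:
Var(X) = 3.8480

The variance measures the spread of the distribution around the mean.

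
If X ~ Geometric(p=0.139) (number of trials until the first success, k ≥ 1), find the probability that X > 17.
0.078533

We have X ~ Geometric(p=0.139) (number of trials until the first success, k ≥ 1).

P(X > 17) = 1 - P(X ≤ 17)
                = 1 - F(17)
                = 1 - 0.921467
                = 0.078533

So there's approximately a 7.9% chance that X exceeds 17.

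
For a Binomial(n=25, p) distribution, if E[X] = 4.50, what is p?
p = 0.18

For a Binomial(n, p) distribution:
E[X] = n × p

Given n = 25 and E[X] = 4.50:
4.50 = 25 × p
p = 4.50 / 25 = 0.18

Verification: Binomial(25, 0.18) has E[X] = 4.50 ✓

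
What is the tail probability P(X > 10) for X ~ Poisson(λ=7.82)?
0.166658

We have X ~ Poisson(λ=7.82).

P(X > 10) = 1 - P(X ≤ 10)
                = 1 - F(10)
                = 1 - 0.833342
                = 0.166658

So there's approximately a 16.7% chance that X exceeds 10.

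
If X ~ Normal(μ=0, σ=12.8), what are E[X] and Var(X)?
E[X] = 0.0000, Var(X) = 163.8400

We have X ~ Normal(μ=0, σ=12.8).

For a Normal distribution with μ=0, σ=12.8:

Expected value:
E[X] = 0.0000

Variance:
Var(X) = 163.8400

Standard deviation:
σ = √Var(X) = 12.8000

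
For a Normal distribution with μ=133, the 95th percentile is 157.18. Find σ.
σ = 14.7004

For X ~ Normal(μ, σ), the p-th percentile satisfies x = μ + z_p × σ,
where z_p = Φ⁻¹(p) is the standard normal quantile.

Step 1: z_{0.95} = Φ⁻¹(0.95) = 1.6449

Step 2: Solve for σ:
157.18 = 133 + 1.6449 × σ
σ = (157.18 - 133) / 1.6449
σ = 24.18 / 1.6449
σ = 14.7004

Verification: μ + z × σ = 133 + 1.6449 × 14.7004 = 157.18 ✓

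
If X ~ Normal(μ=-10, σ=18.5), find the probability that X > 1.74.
0.262846

We have X ~ Normal(μ=-10, σ=18.5).

P(X > 1.74) = 1 - P(X ≤ 1.74)
                = 1 - F(1.74)
                = 1 - 0.737154
                = 0.262846

So there's approximately a 26.3% chance that X exceeds 1.74.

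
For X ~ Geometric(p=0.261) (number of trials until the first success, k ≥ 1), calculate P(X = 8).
0.031416

We have X ~ Geometric(p=0.261) (number of trials until the first success, k ≥ 1).

For a Geometric distribution, the PMF gives us the probability of each outcome.

Using the PMF formula:
P(X = 8) = 0.031416

Rounded to 4 decimal places: 0.0314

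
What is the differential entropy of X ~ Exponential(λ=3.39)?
-0.2208 nats

We have X ~ Exponential(λ=3.39).

The differential entropy measures the uncertainty or information content of the distribution.

For an Exponential distribution with λ=3.39:
h(X) = -0.2208 nats

(In bits, this would be -0.3186 bits.)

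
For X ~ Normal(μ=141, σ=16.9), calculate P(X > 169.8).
0.044177

We have X ~ Normal(μ=141, σ=16.9).

P(X > 169.8) = 1 - P(X ≤ 169.8)
                = 1 - F(169.8)
                = 1 - 0.955823
                = 0.044177

So there's approximately a 4.4% chance that X exceeds 169.8.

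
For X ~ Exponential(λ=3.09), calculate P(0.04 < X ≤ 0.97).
0.833812

We have X ~ Exponential(λ=3.09).

To find P(0.04 < X ≤ 0.97), we use:
P(0.04 < X ≤ 0.97) = P(X ≤ 0.97) - P(X ≤ 0.04)
                 = F(0.97) - F(0.04)
                 = 0.950078 - 0.116267
                 = 0.833812

So there's approximately a 83.4% chance that X falls in this range.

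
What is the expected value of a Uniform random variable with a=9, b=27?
18.0000

We have X ~ Uniform(a=9, b=27).

For a Uniform distribution with a=9, b=27:
E[X] = 18.0000

This is the expected (average) value of X.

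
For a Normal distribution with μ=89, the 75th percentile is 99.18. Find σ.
σ = 15.0929

For X ~ Normal(μ, σ), the p-th percentile satisfies x = μ + z_p × σ,
where z_p = Φ⁻¹(p) is the standard normal quantile.

Step 1: z_{0.75} = Φ⁻¹(0.75) = 0.6745

Step 2: Solve for σ:
99.18 = 89 + 0.6745 × σ
σ = (99.18 - 89) / 0.6745
σ = 10.18 / 0.6745
σ = 15.0929

Verification: μ + z × σ = 89 + 0.6745 × 15.0929 = 99.18 ✓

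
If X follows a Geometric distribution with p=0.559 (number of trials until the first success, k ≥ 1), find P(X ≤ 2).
0.805519

We have X ~ Geometric(p=0.559) (number of trials until the first success, k ≥ 1).

The CDF gives us P(X ≤ k).

Using the CDF:
P(X ≤ 2) = 0.805519

This means there's approximately a 80.6% chance that X is at most 2.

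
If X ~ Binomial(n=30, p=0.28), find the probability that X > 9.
0.319030

We have X ~ Binomial(n=30, p=0.28).

P(X > 9) = 1 - P(X ≤ 9)
                = 1 - F(9)
                = 1 - 0.680970
                = 0.319030

So there's approximately a 31.9% chance that X exceeds 9.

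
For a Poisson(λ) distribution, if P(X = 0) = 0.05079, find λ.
λ = 2.9801

For a Poisson(λ) distribution, the PMF at 0 is:
P(X = 0) = λ^0 e^(-λ) / 0! = e^(-λ)

Given P(X = 0) = 0.05079:
e^(-λ) = 0.05079
-λ = ln(0.05079)
λ = -ln(0.05079) = 2.9801

Verification: e^(-2.9801) = 0.05079 ✓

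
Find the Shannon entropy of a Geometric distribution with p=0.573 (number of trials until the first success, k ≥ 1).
1.1910 nats

We have X ~ Geometric(p=0.573) (number of trials until the first success, k ≥ 1).

The Shannon entropy measures the uncertainty or information content of the distribution.

For a Geometric distribution with p=0.573 (number of trials until the first success, k ≥ 1):
H(X) = 1.1910 nats

(In bits, this would be 1.7183 bits.)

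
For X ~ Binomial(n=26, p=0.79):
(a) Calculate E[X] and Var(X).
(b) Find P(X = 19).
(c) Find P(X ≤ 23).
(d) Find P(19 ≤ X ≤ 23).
(a) E[X] = 20.5400, Var(X) = 4.3134
(b) P(X = 19) = 0.134445
(c) P(X ≤ 23) = 0.932713
(d) P(19 ≤ X ≤ 23) = 0.770829

We have X ~ Binomial(n=26, p=0.79).

(a) Moments:
E[X] = 20.5400
Var(X) = 4.3134
σ = √Var(X) = 2.0769

(b) Point probability using PMF:
P(X = 19) = 0.134445

(c) Cumulative probability using CDF:
P(X ≤ 23) = F(23) = 0.932713

(d) Range probability:
P(19 ≤ X ≤ 23) = P(X ≤ 23) - P(X ≤ 18)
                   = F(23) - F(18)
                   = 0.932713 - 0.161884
                   = 0.770829

This means approximately 77.1% of outcomes fall in the interval [19, 23].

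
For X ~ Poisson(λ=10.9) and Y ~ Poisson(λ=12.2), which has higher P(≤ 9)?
X has higher probability (P(X ≤ 9) = 0.3515 > P(Y ≤ 9) = 0.2254)

Compute P(≤ 9) for each distribution:

X ~ Poisson(λ=10.9):
P(X ≤ 9) = 0.3515

Y ~ Poisson(λ=12.2):
P(Y ≤ 9) = 0.2254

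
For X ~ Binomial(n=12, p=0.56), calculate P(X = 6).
0.206784

We have X ~ Binomial(n=12, p=0.56).

For a Binomial distribution, the PMF gives us the probability of each outcome.

Using the PMF formula:
P(X = 6) = 0.206784

Rounded to 4 decimal places: 0.2068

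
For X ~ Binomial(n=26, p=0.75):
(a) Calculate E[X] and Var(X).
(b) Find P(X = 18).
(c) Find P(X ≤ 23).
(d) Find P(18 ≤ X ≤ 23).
(a) E[X] = 19.5000, Var(X) = 4.8750
(b) P(X = 18) = 0.134394
(c) P(X ≤ 23) = 0.974163
(d) P(18 ≤ X ≤ 23) = 0.793711

We have X ~ Binomial(n=26, p=0.75).

(a) Moments:
E[X] = 19.5000
Var(X) = 4.8750
σ = √Var(X) = 2.2079

(b) Point probability using PMF:
P(X = 18) = 0.134394

(c) Cumulative probability using CDF:
P(X ≤ 23) = F(23) = 0.974163

(d) Range probability:
P(18 ≤ X ≤ 23) = P(X ≤ 23) - P(X ≤ 17)
                   = F(23) - F(17)
                   = 0.974163 - 0.180452
                   = 0.793711

This means approximately 79.4% of outcomes fall in the interval [18, 23].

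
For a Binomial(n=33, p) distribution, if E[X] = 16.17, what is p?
p = 0.49

For a Binomial(n, p) distribution:
E[X] = n × p

Given n = 33 and E[X] = 16.17:
16.17 = 33 × p
p = 16.17 / 33 = 0.49

Verification: Binomial(33, 0.49) has E[X] = 16.17 ✓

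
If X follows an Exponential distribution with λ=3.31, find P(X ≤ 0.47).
0.788958

We have X ~ Exponential(λ=3.31).

The CDF gives us P(X ≤ k).

Using the CDF:
P(X ≤ 0.47) = 0.788958

This means there's approximately a 78.9% chance that X is at most 0.47.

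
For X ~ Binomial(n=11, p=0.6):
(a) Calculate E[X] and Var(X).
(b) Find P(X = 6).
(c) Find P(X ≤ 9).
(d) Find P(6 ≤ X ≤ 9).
(a) E[X] = 6.6000, Var(X) = 2.6400
(b) P(X = 6) = 0.220724
(c) P(X ≤ 9) = 0.969767
(d) P(6 ≤ X ≤ 9) = 0.723265

We have X ~ Binomial(n=11, p=0.6).

(a) Moments:
E[X] = 6.6000
Var(X) = 2.6400
σ = √Var(X) = 1.6248

(b) Point probability using PMF:
P(X = 6) = 0.220724

(c) Cumulative probability using CDF:
P(X ≤ 9) = F(9) = 0.969767

(d) Range probability:
P(6 ≤ X ≤ 9) = P(X ≤ 9) - P(X ≤ 5)
                   = F(9) - F(5)
                   = 0.969767 - 0.246502
                   = 0.723265

This means approximately 72.3% of outcomes fall in the interval [6, 9].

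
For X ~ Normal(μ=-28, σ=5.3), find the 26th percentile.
-31.4097

We have X ~ Normal(μ=-28, σ=5.3).

We want to find x such that P(X ≤ x) = 0.26.

This is the 26th percentile, which means 26% of values fall below this point.

Using the inverse CDF (quantile function):
x = F⁻¹(0.26) = -31.4097

Verification: P(X ≤ -31.4097) = 0.26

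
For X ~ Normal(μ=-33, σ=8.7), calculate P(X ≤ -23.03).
0.874098

We have X ~ Normal(μ=-33, σ=8.7).

The CDF gives us P(X ≤ k).

Using the CDF:
P(X ≤ -23.03) = 0.874098

This means there's approximately a 87.4% chance that X is at most -23.03.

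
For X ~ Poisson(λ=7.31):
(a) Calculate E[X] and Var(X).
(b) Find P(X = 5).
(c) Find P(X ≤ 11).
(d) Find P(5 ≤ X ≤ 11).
(a) E[X] = 7.3100, Var(X) = 7.3100
(b) P(X = 5) = 0.116336
(c) P(X ≤ 11) = 0.931387
(d) P(5 ≤ X ≤ 11) = 0.784844

We have X ~ Poisson(λ=7.31).

(a) Moments:
E[X] = 7.3100
Var(X) = 7.3100
σ = √Var(X) = 2.7037

(b) Point probability using PMF:
P(X = 5) = 0.116336

(c) Cumulative probability using CDF:
P(X ≤ 11) = F(11) = 0.931387

(d) Range probability:
P(5 ≤ X ≤ 11) = P(X ≤ 11) - P(X ≤ 4)
                   = F(11) - F(4)
                   = 0.931387 - 0.146542
                   = 0.784844

This means approximately 78.5% of outcomes fall in the interval [5, 11].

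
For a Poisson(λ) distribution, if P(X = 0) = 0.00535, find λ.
λ = 5.2307

For a Poisson(λ) distribution, the PMF at 0 is:
P(X = 0) = λ^0 e^(-λ) / 0! = e^(-λ)

Given P(X = 0) = 0.00535:
e^(-λ) = 0.00535
-λ = ln(0.00535)
λ = -ln(0.00535) = 5.2307

Verification: e^(-5.2307) = 0.00535 ✓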